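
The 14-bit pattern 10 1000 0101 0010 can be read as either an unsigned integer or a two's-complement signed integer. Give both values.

Unsigned: 10100001010010 = 10322.
Signed: MSB=1 → 10322 − 16384 = -6062.

unsigned = 10322, signed = -6062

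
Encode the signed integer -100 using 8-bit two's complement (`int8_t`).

10011100

|-100| = 100 = 01100100 in 8 bits.
Invert the bits: 10011011. Add 1: 10011100.
Check: 10011100 reads as 156 − 256 = -100.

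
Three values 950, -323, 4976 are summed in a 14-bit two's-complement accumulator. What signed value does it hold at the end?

5603

950 + (-323) = 627 (00001001110011)
627 + 4976 = 5603 (01010111100011)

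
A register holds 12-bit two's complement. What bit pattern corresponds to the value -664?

110101101000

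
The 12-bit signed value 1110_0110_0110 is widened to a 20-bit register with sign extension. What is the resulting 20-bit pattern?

11111111111001100110

MSB of 111001100110 is 1; replicate it into the new high bits.
11111111|111001100110 → 11111111111001100110 (still -410).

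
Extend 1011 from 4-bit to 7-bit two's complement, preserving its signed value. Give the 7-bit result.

1111011

MSB of 1011 is 1; replicate it into the new high bits.
111|1011 → 1111011 (still -5).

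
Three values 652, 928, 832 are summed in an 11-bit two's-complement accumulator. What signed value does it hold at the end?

364

652 + 928 = 1580 → wraps to -468 (11000101100)
-468 + 832 = 364 (00101101100)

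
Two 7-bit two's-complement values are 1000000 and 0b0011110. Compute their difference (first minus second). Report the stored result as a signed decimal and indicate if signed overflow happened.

34; overflow

1000000 = -64 (signed)
0b0011110 → 0011110 = 30 (signed)
Subtract via negate-and-add: invert 0011110 + 1 = 1100010 (i.e. -30).
  1000000
+ 1100010
= 0100010  (discard carry-out 1)
Result 0100010: MSB = 0 → value 34.
Both addends (after negating the subtrahend) are negative but the stored result is non-negative: signed overflow. The true value -64 − 30 = -94 lies outside [-64, 63].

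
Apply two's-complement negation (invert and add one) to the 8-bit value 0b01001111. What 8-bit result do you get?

Invert: 10110000. Add 1: 10110001.

10110001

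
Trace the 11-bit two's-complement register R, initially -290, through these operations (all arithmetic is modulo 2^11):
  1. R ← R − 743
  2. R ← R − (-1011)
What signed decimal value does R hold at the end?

-22

Start: R = -290 = 11011011110.
R = -290 − 743 = -1033; wraps to 1015 = 01111110111
R = 1015 − (-1011) = 2026; wraps to -22 = 11111101010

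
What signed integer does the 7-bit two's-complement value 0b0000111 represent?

MSB is 0, so the value is non-negative: 0000111 = 7.

7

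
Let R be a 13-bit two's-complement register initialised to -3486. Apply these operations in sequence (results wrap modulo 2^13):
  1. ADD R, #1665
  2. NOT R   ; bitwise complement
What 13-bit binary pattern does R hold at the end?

0011100011100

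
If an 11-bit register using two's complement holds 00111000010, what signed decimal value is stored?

MSB is 0, so the value is non-negative: 00111000010 = 450.

450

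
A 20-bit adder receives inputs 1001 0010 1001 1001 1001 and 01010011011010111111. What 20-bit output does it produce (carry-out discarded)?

11100110000001011000

  10010010100110011001
+ 01010011011010111111
= 11100110000001011000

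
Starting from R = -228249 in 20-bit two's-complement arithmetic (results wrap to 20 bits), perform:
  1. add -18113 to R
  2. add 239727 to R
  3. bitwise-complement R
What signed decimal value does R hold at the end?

Start: R = -228249 = 11001000010001100111.
R = -228249 + (-18113) = -246362 = 11000011110110100110
R = -246362 + 239727 = -6635 = 11111110011000010101
R = NOT 11111110011000010101 = 00000001100111101010 = 6634

6634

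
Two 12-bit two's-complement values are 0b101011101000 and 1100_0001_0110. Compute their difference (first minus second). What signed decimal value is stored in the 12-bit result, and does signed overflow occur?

-302; no overflow

0b101011101000 → 101011101000 = -1304 (signed)
1100_0001_0110 → 110000010110 = -1002 (signed)
Subtract via negate-and-add: invert 110000010110 + 1 = 001111101010 (i.e. 1002).
  101011101000
+ 001111101010
= 111011010010
Result 111011010010: MSB = 1 → 3794 − 4096 = -302.
Addends (after negating the subtrahend) have opposite signs, so signed overflow cannot occur.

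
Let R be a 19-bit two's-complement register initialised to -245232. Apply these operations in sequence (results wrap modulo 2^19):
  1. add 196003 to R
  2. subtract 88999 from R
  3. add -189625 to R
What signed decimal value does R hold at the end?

196435

Start: R = -245232 = 1000100001000010000.
R = -245232 + 196003 = -49229 = 1110011111110110011
R = -49229 − 88999 = -138228 = 1011110010000001100
R = -138228 + (-189625) = -327853; wraps to 196435 = 0101111111101010011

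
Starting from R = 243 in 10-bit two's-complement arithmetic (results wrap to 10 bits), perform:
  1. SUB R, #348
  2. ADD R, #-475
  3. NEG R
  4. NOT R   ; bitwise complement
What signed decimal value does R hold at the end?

443

Start: R = 243 = 0011110011.
R = 243 − 348 = -105 = 1110010111
R = -105 + (-475) = -580; wraps to 444 = 0110111100
R = −(444) = -444 = 1001000100
R = NOT 1001000100 = 0110111011 = 443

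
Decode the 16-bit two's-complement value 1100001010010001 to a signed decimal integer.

-15727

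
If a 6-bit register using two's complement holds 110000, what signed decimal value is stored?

-16

MSB is 1, so the value is negative.
Unsigned reading: 48. Subtract 2^6 = 64: 48 − 64 = -16.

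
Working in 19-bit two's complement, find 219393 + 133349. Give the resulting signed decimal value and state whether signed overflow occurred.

219393 → 0110101100100000001
133349 → 0100000100011100101
  0110101100100000001
+ 0100000100011100101
= 1010110000111100110
Result 1010110000111100110: MSB = 1 → 352742 − 524288 = -171546.
Both addends are non-negative but the stored result is negative: signed overflow. The true value 219393 + 133349 = 352742 lies outside [-262144, 262143].

-171546; overflow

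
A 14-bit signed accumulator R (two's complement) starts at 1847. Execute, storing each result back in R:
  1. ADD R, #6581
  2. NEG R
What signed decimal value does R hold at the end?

Start: R = 1847 = 00011100110111.
R = 1847 + 6581 = 8428; wraps to -7956 = 10000011101100
R = −(-7956) = 7956 = 01111100010100

7956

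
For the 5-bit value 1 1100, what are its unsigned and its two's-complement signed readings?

unsigned = 28, signed = -4

Unsigned: 11100 = 28.
Signed: MSB=1 → 28 − 32 = -4.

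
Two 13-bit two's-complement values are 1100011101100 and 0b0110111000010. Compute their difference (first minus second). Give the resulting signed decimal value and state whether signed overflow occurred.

1100011101100 = -1812 (signed)
0b0110111000010 → 0110111000010 = 3522 (signed)
Subtract via negate-and-add: invert 0110111000010 + 1 = 1001000111110 (i.e. -3522).
  1100011101100
+ 1001000111110
= 0101100101010  (discard carry-out 1)
Result 0101100101010: MSB = 0 → value 2858.
Both addends (after negating the subtrahend) are negative but the stored result is non-negative: signed overflow. The true value -1812 − 3522 = -5334 lies outside [-4096, 4095].

2858; overflow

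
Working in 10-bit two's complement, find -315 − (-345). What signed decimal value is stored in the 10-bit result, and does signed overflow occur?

30; no overflow

-315 → 1011000101
-345 → 1010100111
Subtract via negate-and-add: invert 1010100111 + 1 = 0101011001 (i.e. 345).
  1011000101
+ 0101011001
= 0000011110  (discard carry-out 1)
Result 0000011110: MSB = 0 → value 30.
Addends (after negating the subtrahend) have opposite signs, so signed overflow cannot occur.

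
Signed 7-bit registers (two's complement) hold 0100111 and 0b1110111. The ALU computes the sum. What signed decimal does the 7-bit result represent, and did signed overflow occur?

0100111 = 39 (signed)
0b1110111 → 1110111 = -9 (signed)
  0100111
+ 1110111
= 0011110  (discard carry-out 1)
Result 0011110: MSB = 0 → value 30.
Addends have opposite signs, so signed overflow cannot occur.

30; no overflow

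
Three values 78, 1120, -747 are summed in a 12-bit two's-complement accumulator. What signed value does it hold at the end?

78 + 1120 = 1198 (010010101110)
1198 + (-747) = 451 (000111000011)

451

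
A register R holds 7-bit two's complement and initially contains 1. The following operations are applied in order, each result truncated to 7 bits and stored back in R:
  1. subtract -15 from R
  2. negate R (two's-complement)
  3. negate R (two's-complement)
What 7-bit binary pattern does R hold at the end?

Start: R = 1 = 0000001.
R = 1 − (-15) = 16 = 0010000
R = −(16) = -16 = 1110000
R = −(-16) = 16 = 0010000

0010000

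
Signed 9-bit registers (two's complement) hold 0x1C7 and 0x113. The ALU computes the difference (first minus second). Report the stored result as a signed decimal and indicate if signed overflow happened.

0x1C7 = 111000111 = -57 (signed)
0x113 = 100010011 = -237 (signed)
Subtract via negate-and-add: invert 100010011 + 1 = 011101101 (i.e. 237).
  111000111
+ 011101101
= 010110100  (discard carry-out 1)
Result 010110100: MSB = 0 → value 180.
Addends (after negating the subtrahend) have opposite signs, so signed overflow cannot occur.

180; no overflow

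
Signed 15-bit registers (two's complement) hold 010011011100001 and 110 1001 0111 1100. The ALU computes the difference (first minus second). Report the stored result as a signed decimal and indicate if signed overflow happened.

010011011100001 = 9953 (signed)
110 1001 0111 1100 → 110100101111100 = -5764 (signed)
Subtract via negate-and-add: invert 110100101111100 + 1 = 001011010000100 (i.e. 5764).
  010011011100001
+ 001011010000100
= 011110101100101
Result 011110101100101: MSB = 0 → value 15717.
Both addends (after negating the subtrahend) are non-negative and so is the stored result: no signed overflow.

15717; no overflow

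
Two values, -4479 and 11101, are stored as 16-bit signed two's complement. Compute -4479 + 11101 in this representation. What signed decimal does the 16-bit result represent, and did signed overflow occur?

6622; no overflow

-4479 → 1110111010000001
11101 → 0010101101011101
  1110111010000001
+ 0010101101011101
= 0001100111011110  (discard carry-out 1)
Result 0001100111011110: MSB = 0 → value 6622.
Addends have opposite signs, so signed overflow cannot occur.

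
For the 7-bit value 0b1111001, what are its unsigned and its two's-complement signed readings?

unsigned = 121, signed = -7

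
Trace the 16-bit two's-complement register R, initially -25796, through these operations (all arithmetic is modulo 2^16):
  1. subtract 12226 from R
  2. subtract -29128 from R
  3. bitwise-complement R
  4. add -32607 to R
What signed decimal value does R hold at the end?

Start: R = -25796 = 1001101100111100.
R = -25796 − 12226 = -38022; wraps to 27514 = 0110101101111010
R = 27514 − (-29128) = 56642; wraps to -8894 = 1101110101000010
R = NOT 1101110101000010 = 0010001010111101 = 8893
R = 8893 + (-32607) = -23714 = 1010001101011110

-23714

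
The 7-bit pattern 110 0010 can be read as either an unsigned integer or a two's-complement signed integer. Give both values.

unsigned = 98, signed = -30

Unsigned: 1100010 = 98.
Signed: MSB=1 → 98 − 128 = -30.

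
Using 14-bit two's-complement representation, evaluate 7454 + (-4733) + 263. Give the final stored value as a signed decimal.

7454 + (-4733) = 2721 (00101010100001)
2721 + 263 = 2984 (00101110101000)

2984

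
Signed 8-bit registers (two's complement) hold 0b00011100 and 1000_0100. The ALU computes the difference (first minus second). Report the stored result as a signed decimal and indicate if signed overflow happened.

-104; overflow

0b00011100 → 00011100 = 28 (signed)
1000_0100 → 10000100 = -124 (signed)
Subtract via negate-and-add: invert 10000100 + 1 = 01111100 (i.e. 124).
  00011100
+ 01111100
= 10011000
Result 10011000: MSB = 1 → 152 − 256 = -104.
Both addends (after negating the subtrahend) are non-negative but the stored result is negative: signed overflow. The true value 28 − (-124) = 152 lies outside [-128, 127].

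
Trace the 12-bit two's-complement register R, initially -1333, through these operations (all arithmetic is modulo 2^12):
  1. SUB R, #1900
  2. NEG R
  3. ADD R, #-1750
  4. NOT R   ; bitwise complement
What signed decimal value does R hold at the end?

Start: R = -1333 = 101011001011.
R = -1333 − 1900 = -3233; wraps to 863 = 001101011111
R = −(863) = -863 = 110010100001
R = -863 + (-1750) = -2613; wraps to 1483 = 010111001011
R = NOT 010111001011 = 101000110100 = -1484

-1484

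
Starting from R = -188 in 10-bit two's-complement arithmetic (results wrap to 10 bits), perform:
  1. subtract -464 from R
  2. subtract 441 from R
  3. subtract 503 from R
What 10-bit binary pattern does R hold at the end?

0101100100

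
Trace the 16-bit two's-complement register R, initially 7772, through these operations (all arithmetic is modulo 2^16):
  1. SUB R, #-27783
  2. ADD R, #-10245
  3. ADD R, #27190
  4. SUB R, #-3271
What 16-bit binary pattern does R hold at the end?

1101100111011011

Start: R = 7772 = 0001111001011100.
R = 7772 − (-27783) = 35555; wraps to -29981 = 1000101011100011
R = -29981 + (-10245) = -40226; wraps to 25310 = 0110001011011110
R = 25310 + 27190 = 52500; wraps to -13036 = 1100110100010100
R = -13036 − (-3271) = -9765 = 1101100111011011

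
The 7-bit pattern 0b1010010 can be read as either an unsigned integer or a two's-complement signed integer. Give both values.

Unsigned: 1010010 = 82.
Signed: MSB=1 → 82 − 128 = -46.

unsigned = 82, signed = -46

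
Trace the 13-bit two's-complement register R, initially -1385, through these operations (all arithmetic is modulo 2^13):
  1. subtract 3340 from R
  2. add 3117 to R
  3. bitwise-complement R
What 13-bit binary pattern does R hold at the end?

Start: R = -1385 = 1101010010111.
R = -1385 − 3340 = -4725; wraps to 3467 = 0110110001011
R = 3467 + 3117 = 6584; wraps to -1608 = 1100110111000
R = NOT 1100110111000 = 0011001000111 = 1607

0011001000111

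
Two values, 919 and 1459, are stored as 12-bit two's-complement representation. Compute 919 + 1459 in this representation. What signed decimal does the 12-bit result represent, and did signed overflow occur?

-1718; overflow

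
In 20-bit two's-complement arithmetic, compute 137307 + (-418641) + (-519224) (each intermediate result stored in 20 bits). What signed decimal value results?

248018

137307 + (-418641) = -281334 (10111011010100001010)
-281334 + (-519224) = -800558 → wraps to 248018 (00111100100011010010)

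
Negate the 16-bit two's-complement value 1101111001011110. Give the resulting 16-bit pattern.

Invert: 0010000110100001. Add 1: 0010000110100010.

0010000110100010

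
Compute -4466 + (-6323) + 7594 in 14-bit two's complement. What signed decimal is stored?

-4466 + (-6323) = -10789 → wraps to 5595 (01010111011011)
5595 + 7594 = 13189 → wraps to -3195 (11001110000101)

-3195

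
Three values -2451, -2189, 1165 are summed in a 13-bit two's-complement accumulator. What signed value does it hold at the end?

-3475

-2451 + (-2189) = -4640 → wraps to 3552 (0110111100000)
3552 + 1165 = 4717 → wraps to -3475 (1001001101101)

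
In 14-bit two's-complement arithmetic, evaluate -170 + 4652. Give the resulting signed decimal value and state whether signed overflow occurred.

4482; no overflow

-170 → 11111101010110
4652 → 01001000101100
  11111101010110
+ 01001000101100
= 01000110000010  (discard carry-out 1)
Result 01000110000010: MSB = 0 → value 4482.
Addends have opposite signs, so signed overflow cannot occur.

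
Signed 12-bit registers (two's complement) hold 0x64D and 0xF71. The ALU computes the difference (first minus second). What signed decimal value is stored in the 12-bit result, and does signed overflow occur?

0x64D = 011001001101 = 1613 (signed)
0xF71 = 111101110001 = -143 (signed)
Subtract via negate-and-add: invert 111101110001 + 1 = 000010001111 (i.e. 143).
  011001001101
+ 000010001111
= 011011011100
Result 011011011100: MSB = 0 → value 1756.
Both addends (after negating the subtrahend) are non-negative and so is the stored result: no signed overflow.

1756; no overflow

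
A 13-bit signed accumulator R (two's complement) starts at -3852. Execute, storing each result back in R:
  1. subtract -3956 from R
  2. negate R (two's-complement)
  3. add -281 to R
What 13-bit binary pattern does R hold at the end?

1111001111111

Start: R = -3852 = 1000011110100.
R = -3852 − (-3956) = 104 = 0000001101000
R = −(104) = -104 = 1111110011000
R = -104 + (-281) = -385 = 1111001111111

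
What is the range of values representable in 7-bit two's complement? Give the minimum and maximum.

min = -64, max = 63

Minimum: −2^6 = -64.
Maximum: 2^6 − 1 = 63.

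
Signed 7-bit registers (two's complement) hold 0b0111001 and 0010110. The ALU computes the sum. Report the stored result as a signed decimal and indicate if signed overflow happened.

0b0111001 → 0111001 = 57 (signed)
0010110 = 22 (signed)
  0111001
+ 0010110
= 1001111
Result 1001111: MSB = 1 → 79 − 128 = -49.
Both addends are non-negative but the stored result is negative: signed overflow. The true value 57 + 22 = 79 lies outside [-64, 63].

-49; overflow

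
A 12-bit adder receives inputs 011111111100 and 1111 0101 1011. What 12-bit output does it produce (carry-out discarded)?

011101010111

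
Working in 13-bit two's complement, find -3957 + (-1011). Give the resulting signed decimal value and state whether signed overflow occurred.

3224; overflow

-3957 → 1000010001011
-1011 → 1110000001101
  1000010001011
+ 1110000001101
= 0110010011000  (discard carry-out 1)
Result 0110010011000: MSB = 0 → value 3224.
Both addends are negative but the stored result is non-negative: signed overflow. The true value -3957 + (-1011) = -4968 lies outside [-4096, 4095].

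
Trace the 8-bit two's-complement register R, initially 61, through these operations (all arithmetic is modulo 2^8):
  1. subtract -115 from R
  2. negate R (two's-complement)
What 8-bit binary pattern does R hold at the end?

Start: R = 61 = 00111101.
R = 61 − (-115) = 176; wraps to -80 = 10110000
R = −(-80) = 80 = 01010000

01010000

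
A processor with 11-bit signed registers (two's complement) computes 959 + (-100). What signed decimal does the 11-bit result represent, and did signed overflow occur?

959 → 01110111111
-100 → 11110011100
  01110111111
+ 11110011100
= 01101011011  (discard carry-out 1)
Result 01101011011: MSB = 0 → value 859.
Addends have opposite signs, so signed overflow cannot occur.

859; no overflow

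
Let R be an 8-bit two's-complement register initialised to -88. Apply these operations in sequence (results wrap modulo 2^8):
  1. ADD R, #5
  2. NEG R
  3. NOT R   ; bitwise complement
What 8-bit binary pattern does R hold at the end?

10101100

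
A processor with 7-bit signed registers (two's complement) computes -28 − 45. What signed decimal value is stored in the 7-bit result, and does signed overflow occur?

55; overflow

-28 → 1100100
45 → 0101101
Subtract via negate-and-add: invert 0101101 + 1 = 1010011 (i.e. -45).
  1100100
+ 1010011
= 0110111  (discard carry-out 1)
Result 0110111: MSB = 0 → value 55.
Both addends (after negating the subtrahend) are negative but the stored result is non-negative: signed overflow. The true value -28 − 45 = -73 lies outside [-64, 63].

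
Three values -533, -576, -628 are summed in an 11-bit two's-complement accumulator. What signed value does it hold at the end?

311

-533 + (-576) = -1109 → wraps to 939 (01110101011)
939 + (-628) = 311 (00100110111)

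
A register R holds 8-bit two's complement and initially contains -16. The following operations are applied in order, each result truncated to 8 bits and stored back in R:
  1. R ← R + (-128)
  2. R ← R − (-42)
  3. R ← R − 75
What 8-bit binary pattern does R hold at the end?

Start: R = -16 = 11110000.
R = -16 + (-128) = -144; wraps to 112 = 01110000
R = 112 − (-42) = 154; wraps to -102 = 10011010
R = -102 − 75 = -177; wraps to 79 = 01001111

01001111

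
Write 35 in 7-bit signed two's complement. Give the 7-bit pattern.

0100011

35 is non-negative, so write it directly in 7 bits: 0100011.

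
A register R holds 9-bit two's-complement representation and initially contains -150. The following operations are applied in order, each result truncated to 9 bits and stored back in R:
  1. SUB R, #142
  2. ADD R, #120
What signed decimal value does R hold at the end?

-172

Start: R = -150 = 101101010.
R = -150 − 142 = -292; wraps to 220 = 011011100
R = 220 + 120 = 340; wraps to -172 = 101010100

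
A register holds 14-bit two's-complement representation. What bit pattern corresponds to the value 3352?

00110100011000

3352 is non-negative, so write it directly in 14 bits: 00110100011000.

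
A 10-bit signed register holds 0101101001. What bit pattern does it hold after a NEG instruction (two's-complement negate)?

Invert: 1010010110. Add 1: 1010010111.

1010010111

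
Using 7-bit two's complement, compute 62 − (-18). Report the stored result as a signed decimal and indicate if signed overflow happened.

62 → 0111110
-18 → 1101110
Subtract via negate-and-add: invert 1101110 + 1 = 0010010 (i.e. 18).
  0111110
+ 0010010
= 1010000
Result 1010000: MSB = 1 → 80 − 128 = -48.
Both addends (after negating the subtrahend) are non-negative but the stored result is negative: signed overflow. The true value 62 − (-18) = 80 lies outside [-64, 63].

-48; overflow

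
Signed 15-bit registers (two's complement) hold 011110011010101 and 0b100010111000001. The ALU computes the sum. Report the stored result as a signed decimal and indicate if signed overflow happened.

011110011010101 = 15573 (signed)
0b100010111000001 → 100010111000001 = -14911 (signed)
  011110011010101
+ 100010111000001
= 000001010010110  (discard carry-out 1)
Result 000001010010110: MSB = 0 → value 662.
Addends have opposite signs, so signed overflow cannot occur.

662; no overflow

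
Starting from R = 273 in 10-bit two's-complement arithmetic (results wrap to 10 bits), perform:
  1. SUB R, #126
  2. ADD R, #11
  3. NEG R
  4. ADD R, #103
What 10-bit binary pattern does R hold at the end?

Start: R = 273 = 0100010001.
R = 273 − 126 = 147 = 0010010011
R = 147 + 11 = 158 = 0010011110
R = −(158) = -158 = 1101100010
R = -158 + 103 = -55 = 1111001001

1111001001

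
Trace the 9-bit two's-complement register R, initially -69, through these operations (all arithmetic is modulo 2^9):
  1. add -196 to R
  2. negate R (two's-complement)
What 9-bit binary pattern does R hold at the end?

Start: R = -69 = 110111011.
R = -69 + (-196) = -265; wraps to 247 = 011110111
R = −(247) = -247 = 100001001

100001001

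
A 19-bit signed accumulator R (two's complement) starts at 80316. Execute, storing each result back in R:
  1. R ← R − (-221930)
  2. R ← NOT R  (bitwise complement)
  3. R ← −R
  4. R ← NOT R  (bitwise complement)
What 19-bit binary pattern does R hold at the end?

Start: R = 80316 = 0010011100110111100.
R = 80316 − (-221930) = 302246; wraps to -222042 = 1001001110010100110
R = NOT 1001001110010100110 = 0110110001101011001 = 222041
R = −(222041) = -222041 = 1001001110010100111
R = NOT 1001001110010100111 = 0110110001101011000 = 222040

0110110001101011000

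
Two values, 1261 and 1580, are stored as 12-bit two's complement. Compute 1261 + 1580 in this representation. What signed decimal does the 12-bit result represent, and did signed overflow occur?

-1255; overflow

1261 → 010011101101
1580 → 011000101100
  010011101101
+ 011000101100
= 101100011001
Result 101100011001: MSB = 1 → 2841 − 4096 = -1255.
Both addends are non-negative but the stored result is negative: signed overflow. The true value 1261 + 1580 = 2841 lies outside [-2048, 2047].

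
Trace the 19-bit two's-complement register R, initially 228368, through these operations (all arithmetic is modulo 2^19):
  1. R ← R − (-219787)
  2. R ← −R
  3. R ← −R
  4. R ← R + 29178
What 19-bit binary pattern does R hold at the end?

1110100100010010101

Start: R = 228368 = 0110111110000010000.
R = 228368 − (-219787) = 448155; wraps to -76133 = 1101101011010011011
R = −(-76133) = 76133 = 0010010100101100101
R = −(76133) = -76133 = 1101101011010011011
R = -76133 + 29178 = -46955 = 1110100100010010101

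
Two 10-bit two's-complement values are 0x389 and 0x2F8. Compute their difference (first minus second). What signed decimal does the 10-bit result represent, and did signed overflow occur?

0x389 = 1110001001 = -119 (signed)
0x2F8 = 1011111000 = -264 (signed)
Subtract via negate-and-add: invert 1011111000 + 1 = 0100001000 (i.e. 264).
  1110001001
+ 0100001000
= 0010010001  (discard carry-out 1)
Result 0010010001: MSB = 0 → value 145.
Addends (after negating the subtrahend) have opposite signs, so signed overflow cannot occur.

145; no overflow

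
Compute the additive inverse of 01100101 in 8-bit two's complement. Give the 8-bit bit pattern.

10011011

Invert: 10011010. Add 1: 10011011.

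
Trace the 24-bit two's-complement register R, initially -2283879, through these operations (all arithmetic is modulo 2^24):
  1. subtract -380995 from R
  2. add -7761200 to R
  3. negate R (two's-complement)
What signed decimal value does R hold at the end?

Start: R = -2283879 = 110111010010011010011001.
R = -2283879 − (-380995) = -1902884 = 111000101111011011011100
R = -1902884 + (-7761200) = -9664084; wraps to 7113132 = 011011001000100110101100
R = −(7113132) = -7113132 = 100100110111011001010100

-7113132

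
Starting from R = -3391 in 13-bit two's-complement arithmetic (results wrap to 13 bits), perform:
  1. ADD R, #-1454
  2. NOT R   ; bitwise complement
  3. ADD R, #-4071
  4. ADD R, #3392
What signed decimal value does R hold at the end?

-4027

Start: R = -3391 = 1001011000001.
R = -3391 + (-1454) = -4845; wraps to 3347 = 0110100010011
R = NOT 0110100010011 = 1001011101100 = -3348
R = -3348 + (-4071) = -7419; wraps to 773 = 0001100000101
R = 773 + 3392 = 4165; wraps to -4027 = 1000001000101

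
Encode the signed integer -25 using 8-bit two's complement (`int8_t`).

11100111

|-25| = 25 = 00011001 in 8 bits.
Invert the bits: 11100110. Add 1: 11100111.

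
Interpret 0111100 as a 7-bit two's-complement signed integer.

MSB is 0, so the value is non-negative: 0111100 = 60.

60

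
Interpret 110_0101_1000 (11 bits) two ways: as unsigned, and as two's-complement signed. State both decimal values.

unsigned = 1624, signed = -424

Unsigned: 11001011000 = 1624.
Signed: MSB=1 → 1624 − 2048 = -424.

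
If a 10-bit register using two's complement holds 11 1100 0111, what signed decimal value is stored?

-57

MSB is 1, so the value is negative.
Invert: 0000111000. Add 1: 0000111001 = 57. So the value is −57.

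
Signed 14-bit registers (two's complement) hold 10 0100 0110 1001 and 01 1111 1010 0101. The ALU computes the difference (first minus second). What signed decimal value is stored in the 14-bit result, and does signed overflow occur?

10 0100 0110 1001 → 10010001101001 = -7063 (signed)
01 1111 1010 0101 → 01111110100101 = 8101 (signed)
Subtract via negate-and-add: invert 01111110100101 + 1 = 10000001011011 (i.e. -8101).
  10010001101001
+ 10000001011011
= 00010011000100  (discard carry-out 1)
Result 00010011000100: MSB = 0 → value 1220.
Both addends (after negating the subtrahend) are negative but the stored result is non-negative: signed overflow. The true value -7063 − 8101 = -15164 lies outside [-8192, 8191].

1220; overflow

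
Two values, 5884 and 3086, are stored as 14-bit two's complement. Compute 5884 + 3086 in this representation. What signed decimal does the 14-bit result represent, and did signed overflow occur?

-7414; overflow

5884 → 01011011111100
3086 → 00110000001110
  01011011111100
+ 00110000001110
= 10001100001010
Result 10001100001010: MSB = 1 → 8970 − 16384 = -7414.
Both addends are non-negative but the stored result is negative: signed overflow. The true value 5884 + 3086 = 8970 lies outside [-8192, 8191].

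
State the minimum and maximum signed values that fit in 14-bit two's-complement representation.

Minimum: −2^13 = -8192.
Maximum: 2^13 − 1 = 8191.

min = -8192, max = 8191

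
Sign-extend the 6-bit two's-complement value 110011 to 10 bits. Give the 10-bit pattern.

1111110011

MSB of 110011 is 1; replicate it into the new high bits.
1111|110011 → 1111110011 (still -13).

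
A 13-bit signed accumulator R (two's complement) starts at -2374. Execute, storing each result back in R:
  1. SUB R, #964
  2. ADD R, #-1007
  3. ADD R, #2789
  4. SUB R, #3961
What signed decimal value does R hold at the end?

2675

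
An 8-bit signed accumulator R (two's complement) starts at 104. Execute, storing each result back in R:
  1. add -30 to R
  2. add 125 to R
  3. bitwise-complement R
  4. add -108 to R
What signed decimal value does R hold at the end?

Start: R = 104 = 01101000.
R = 104 + (-30) = 74 = 01001010
R = 74 + 125 = 199; wraps to -57 = 11000111
R = NOT 11000111 = 00111000 = 56
R = 56 + (-108) = -52 = 11001100

-52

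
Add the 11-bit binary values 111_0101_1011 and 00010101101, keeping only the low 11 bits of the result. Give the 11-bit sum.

  11101011011
+ 00010101101
= 00000001000  (discard carry-out 1)

00000001000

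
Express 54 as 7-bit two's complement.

54 is non-negative, so write it directly in 7 bits: 0110110.

0110110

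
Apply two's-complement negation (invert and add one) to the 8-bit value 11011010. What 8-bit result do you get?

Invert: 00100101. Add 1: 00100110.
Check: 11011010 = -38, 00100110 = 38.

00100110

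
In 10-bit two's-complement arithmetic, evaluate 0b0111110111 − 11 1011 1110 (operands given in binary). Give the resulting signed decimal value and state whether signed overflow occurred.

-455; overflow

0b0111110111 → 0111110111 = 503 (signed)
11 1011 1110 → 1110111110 = -66 (signed)
Subtract via negate-and-add: invert 1110111110 + 1 = 0001000010 (i.e. 66).
  0111110111
+ 0001000010
= 1000111001
Result 1000111001: MSB = 1 → 569 − 1024 = -455.
Both addends (after negating the subtrahend) are non-negative but the stored result is negative: signed overflow. The true value 503 − (-66) = 569 lies outside [-512, 511].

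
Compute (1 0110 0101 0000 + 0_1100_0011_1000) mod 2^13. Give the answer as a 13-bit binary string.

  1011001010000
+ 0110000111000
= 0001010001000  (discard carry-out 1)

0001010001000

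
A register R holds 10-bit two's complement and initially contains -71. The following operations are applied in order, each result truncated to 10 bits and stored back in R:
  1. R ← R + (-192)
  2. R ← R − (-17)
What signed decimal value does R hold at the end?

-246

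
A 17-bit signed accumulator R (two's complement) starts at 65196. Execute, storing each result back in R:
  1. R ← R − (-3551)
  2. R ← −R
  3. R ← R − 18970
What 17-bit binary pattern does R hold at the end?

01010100101011011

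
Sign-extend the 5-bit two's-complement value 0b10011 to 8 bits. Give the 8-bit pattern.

11110011

MSB of 10011 is 1; replicate it into the new high bits.
111|10011 → 11110011 (still -13).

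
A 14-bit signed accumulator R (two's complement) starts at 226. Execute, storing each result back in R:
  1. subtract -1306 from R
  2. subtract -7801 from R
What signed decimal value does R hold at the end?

Start: R = 226 = 00000011100010.
R = 226 − (-1306) = 1532 = 00010111111100
R = 1532 − (-7801) = 9333; wraps to -7051 = 10010001110101

-7051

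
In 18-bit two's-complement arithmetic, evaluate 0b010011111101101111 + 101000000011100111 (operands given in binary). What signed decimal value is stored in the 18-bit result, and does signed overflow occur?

-16298; no overflow

0b010011111101101111 → 010011111101101111 = 81775 (signed)
101000000011100111 = -98073 (signed)
  010011111101101111
+ 101000000011100111
= 111100000001010110
Result 111100000001010110: MSB = 1 → 245846 − 262144 = -16298.
Addends have opposite signs, so signed overflow cannot occur.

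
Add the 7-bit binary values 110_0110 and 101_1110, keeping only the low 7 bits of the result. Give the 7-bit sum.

  1100110
+ 1011110
= 1000100  (discard carry-out 1)

1000100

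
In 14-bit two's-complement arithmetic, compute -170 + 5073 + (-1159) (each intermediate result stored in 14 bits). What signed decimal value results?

-170 + 5073 = 4903 (01001100100111)
4903 + (-1159) = 3744 (00111010100000)

3744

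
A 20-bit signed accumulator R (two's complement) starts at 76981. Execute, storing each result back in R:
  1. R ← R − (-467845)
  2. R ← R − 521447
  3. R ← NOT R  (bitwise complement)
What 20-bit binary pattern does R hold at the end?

11111010010010101100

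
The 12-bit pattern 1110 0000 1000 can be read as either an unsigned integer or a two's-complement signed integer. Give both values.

Unsigned: 111000001000 = 3592.
Signed: MSB=1 → 3592 − 4096 = -504.

unsigned = 3592, signed = -504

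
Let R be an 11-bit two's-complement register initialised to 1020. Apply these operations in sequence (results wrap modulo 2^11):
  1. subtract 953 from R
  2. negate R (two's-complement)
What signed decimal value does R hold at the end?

Start: R = 1020 = 01111111100.
R = 1020 − 953 = 67 = 00001000011
R = −(67) = -67 = 11110111101

-67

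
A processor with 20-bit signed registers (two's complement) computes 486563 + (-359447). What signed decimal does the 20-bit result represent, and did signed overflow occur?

127116; no overflow

486563 → 01110110110010100011
-359447 → 10101000001111101001
  01110110110010100011
+ 10101000001111101001
= 00011111000010001100  (discard carry-out 1)
Result 00011111000010001100: MSB = 0 → value 127116.
Addends have opposite signs, so signed overflow cannot occur.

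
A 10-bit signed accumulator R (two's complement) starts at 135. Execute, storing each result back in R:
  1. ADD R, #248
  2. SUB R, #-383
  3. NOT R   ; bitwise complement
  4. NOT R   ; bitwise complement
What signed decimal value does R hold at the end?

-258

Start: R = 135 = 0010000111.
R = 135 + 248 = 383 = 0101111111
R = 383 − (-383) = 766; wraps to -258 = 1011111110
R = NOT 1011111110 = 0100000001 = 257
R = NOT 0100000001 = 1011111110 = -258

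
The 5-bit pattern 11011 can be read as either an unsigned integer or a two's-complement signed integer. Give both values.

unsigned = 27, signed = -5

Unsigned: 11011 = 27.
Signed: MSB=1 → 27 − 32 = -5.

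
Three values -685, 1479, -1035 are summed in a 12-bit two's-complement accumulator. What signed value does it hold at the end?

-685 + 1479 = 794 (001100011010)
794 + (-1035) = -241 (111100001111)

-241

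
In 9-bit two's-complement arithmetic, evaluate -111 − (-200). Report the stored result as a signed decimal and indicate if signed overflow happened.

-111 → 110010001
-200 → 100111000
Subtract via negate-and-add: invert 100111000 + 1 = 011001000 (i.e. 200).
  110010001
+ 011001000
= 001011001  (discard carry-out 1)
Result 001011001: MSB = 0 → value 89.
Addends (after negating the subtrahend) have opposite signs, so signed overflow cannot occur.

89; no overflow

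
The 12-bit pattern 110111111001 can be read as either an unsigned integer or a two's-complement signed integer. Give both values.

Unsigned: 110111111001 = 3577.
Signed: MSB=1 → 3577 − 4096 = -519.

unsigned = 3577, signed = -519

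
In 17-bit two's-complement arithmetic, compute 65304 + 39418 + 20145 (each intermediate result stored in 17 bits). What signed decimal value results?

-6205

65304 + 39418 = 104722 → wraps to -26350 (11001100100010010)
-26350 + 20145 = -6205 (11110011111000011)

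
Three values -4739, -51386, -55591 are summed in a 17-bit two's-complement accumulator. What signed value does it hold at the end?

19356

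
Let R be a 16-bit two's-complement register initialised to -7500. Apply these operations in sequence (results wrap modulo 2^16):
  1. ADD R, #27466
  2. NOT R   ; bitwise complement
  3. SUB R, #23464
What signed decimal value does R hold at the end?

22105

Start: R = -7500 = 1110001010110100.
R = -7500 + 27466 = 19966 = 0100110111111110
R = NOT 0100110111111110 = 1011001000000001 = -19967
R = -19967 − 23464 = -43431; wraps to 22105 = 0101011001011001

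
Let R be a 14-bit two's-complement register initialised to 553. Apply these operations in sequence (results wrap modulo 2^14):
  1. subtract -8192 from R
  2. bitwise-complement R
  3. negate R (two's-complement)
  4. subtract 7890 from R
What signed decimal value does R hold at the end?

856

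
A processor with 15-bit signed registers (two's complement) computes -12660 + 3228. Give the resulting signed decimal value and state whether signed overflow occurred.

-9432; no overflow

-12660 → 100111010001100
3228 → 000110010011100
  100111010001100
+ 000110010011100
= 101101100101000
Result 101101100101000: MSB = 1 → 23336 − 32768 = -9432.
Addends have opposite signs, so signed overflow cannot occur.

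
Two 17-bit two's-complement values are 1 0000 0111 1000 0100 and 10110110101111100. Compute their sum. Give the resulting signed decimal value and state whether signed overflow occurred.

29952; overflow

1 0000 0111 1000 0100 → 10000011110000100 = -63612 (signed)
10110110101111100 = -37508 (signed)
  10000011110000100
+ 10110110101111100
= 00111010100000000  (discard carry-out 1)
Result 00111010100000000: MSB = 0 → value 29952.
Both addends are negative but the stored result is non-negative: signed overflow. The true value -63612 + (-37508) = -101120 lies outside [-65536, 65535].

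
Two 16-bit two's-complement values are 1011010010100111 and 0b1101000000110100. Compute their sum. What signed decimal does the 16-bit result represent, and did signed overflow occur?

1011010010100111 = -19289 (signed)
0b1101000000110100 → 1101000000110100 = -12236 (signed)
  1011010010100111
+ 1101000000110100
= 1000010011011011  (discard carry-out 1)
Result 1000010011011011: MSB = 1 → 34011 − 65536 = -31525.
Both addends are negative and so is the stored result: no signed overflow.

-31525; no overflow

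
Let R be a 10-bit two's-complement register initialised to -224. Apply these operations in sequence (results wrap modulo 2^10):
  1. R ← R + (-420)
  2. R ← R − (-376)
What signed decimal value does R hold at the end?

-268

Start: R = -224 = 1100100000.
R = -224 + (-420) = -644; wraps to 380 = 0101111100
R = 380 − (-376) = 756; wraps to -268 = 1011110100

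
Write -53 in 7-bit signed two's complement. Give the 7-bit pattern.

1001011

|-53| = 53 = 0110101 in 7 bits.
Invert the bits: 1001010. Add 1: 1001011.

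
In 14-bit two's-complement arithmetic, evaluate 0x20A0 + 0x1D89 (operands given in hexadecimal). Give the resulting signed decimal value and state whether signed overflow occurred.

0x20A0 = 10000010100000 = -8032 (signed)
0x1D89 = 01110110001001 = 7561 (signed)
  10000010100000
+ 01110110001001
= 11111000101001
Result 11111000101001: MSB = 1 → 15913 − 16384 = -471.
Addends have opposite signs, so signed overflow cannot occur.

-471; no overflow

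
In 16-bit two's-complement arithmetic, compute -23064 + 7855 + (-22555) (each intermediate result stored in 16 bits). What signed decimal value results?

27772

-23064 + 7855 = -15209 (1100010010010111)
-15209 + (-22555) = -37764 → wraps to 27772 (0110110001111100)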